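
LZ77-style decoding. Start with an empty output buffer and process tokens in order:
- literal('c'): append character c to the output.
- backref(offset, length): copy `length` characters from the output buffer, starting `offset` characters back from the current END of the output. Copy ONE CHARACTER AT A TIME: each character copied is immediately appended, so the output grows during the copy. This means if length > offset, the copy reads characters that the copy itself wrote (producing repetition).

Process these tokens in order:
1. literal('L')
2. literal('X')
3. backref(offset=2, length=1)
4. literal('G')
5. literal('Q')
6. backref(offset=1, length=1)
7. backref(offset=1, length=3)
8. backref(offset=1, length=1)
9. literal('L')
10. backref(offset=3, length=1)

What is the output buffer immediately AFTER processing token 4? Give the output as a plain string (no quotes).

Token 1: literal('L'). Output: "L"
Token 2: literal('X'). Output: "LX"
Token 3: backref(off=2, len=1). Copied 'L' from pos 0. Output: "LXL"
Token 4: literal('G'). Output: "LXLG"

Answer: LXLG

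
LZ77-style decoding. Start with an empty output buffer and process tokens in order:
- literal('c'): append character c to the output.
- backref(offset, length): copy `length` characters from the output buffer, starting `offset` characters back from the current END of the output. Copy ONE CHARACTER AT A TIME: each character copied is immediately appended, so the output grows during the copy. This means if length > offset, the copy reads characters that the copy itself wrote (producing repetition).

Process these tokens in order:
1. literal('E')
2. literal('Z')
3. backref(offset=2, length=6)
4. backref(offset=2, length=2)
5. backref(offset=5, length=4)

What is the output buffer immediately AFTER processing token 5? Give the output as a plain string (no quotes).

Answer: EZEZEZEZEZZEZE

Derivation:
Token 1: literal('E'). Output: "E"
Token 2: literal('Z'). Output: "EZ"
Token 3: backref(off=2, len=6) (overlapping!). Copied 'EZEZEZ' from pos 0. Output: "EZEZEZEZ"
Token 4: backref(off=2, len=2). Copied 'EZ' from pos 6. Output: "EZEZEZEZEZ"
Token 5: backref(off=5, len=4). Copied 'ZEZE' from pos 5. Output: "EZEZEZEZEZZEZE"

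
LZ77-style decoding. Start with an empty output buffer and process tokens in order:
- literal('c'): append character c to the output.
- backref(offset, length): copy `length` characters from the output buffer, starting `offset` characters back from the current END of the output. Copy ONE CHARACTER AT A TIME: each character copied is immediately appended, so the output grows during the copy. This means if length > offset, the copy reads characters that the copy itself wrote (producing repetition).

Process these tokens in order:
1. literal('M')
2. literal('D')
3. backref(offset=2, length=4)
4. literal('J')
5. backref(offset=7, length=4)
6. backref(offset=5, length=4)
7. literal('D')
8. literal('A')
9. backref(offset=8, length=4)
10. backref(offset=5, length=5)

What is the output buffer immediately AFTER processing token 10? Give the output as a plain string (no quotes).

Token 1: literal('M'). Output: "M"
Token 2: literal('D'). Output: "MD"
Token 3: backref(off=2, len=4) (overlapping!). Copied 'MDMD' from pos 0. Output: "MDMDMD"
Token 4: literal('J'). Output: "MDMDMDJ"
Token 5: backref(off=7, len=4). Copied 'MDMD' from pos 0. Output: "MDMDMDJMDMD"
Token 6: backref(off=5, len=4). Copied 'JMDM' from pos 6. Output: "MDMDMDJMDMDJMDM"
Token 7: literal('D'). Output: "MDMDMDJMDMDJMDMD"
Token 8: literal('A'). Output: "MDMDMDJMDMDJMDMDA"
Token 9: backref(off=8, len=4). Copied 'MDJM' from pos 9. Output: "MDMDMDJMDMDJMDMDAMDJM"
Token 10: backref(off=5, len=5). Copied 'AMDJM' from pos 16. Output: "MDMDMDJMDMDJMDMDAMDJMAMDJM"

Answer: MDMDMDJMDMDJMDMDAMDJMAMDJM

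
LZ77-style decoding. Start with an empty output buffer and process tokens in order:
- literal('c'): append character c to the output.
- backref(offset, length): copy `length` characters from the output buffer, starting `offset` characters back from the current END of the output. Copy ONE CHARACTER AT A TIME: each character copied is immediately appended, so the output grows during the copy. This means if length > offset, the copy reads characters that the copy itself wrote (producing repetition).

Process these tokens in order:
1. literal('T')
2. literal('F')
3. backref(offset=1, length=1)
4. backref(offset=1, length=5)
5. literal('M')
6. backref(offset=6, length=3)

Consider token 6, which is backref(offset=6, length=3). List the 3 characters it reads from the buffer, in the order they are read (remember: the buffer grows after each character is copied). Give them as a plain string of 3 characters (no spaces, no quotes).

Token 1: literal('T'). Output: "T"
Token 2: literal('F'). Output: "TF"
Token 3: backref(off=1, len=1). Copied 'F' from pos 1. Output: "TFF"
Token 4: backref(off=1, len=5) (overlapping!). Copied 'FFFFF' from pos 2. Output: "TFFFFFFF"
Token 5: literal('M'). Output: "TFFFFFFFM"
Token 6: backref(off=6, len=3). Buffer before: "TFFFFFFFM" (len 9)
  byte 1: read out[3]='F', append. Buffer now: "TFFFFFFFMF"
  byte 2: read out[4]='F', append. Buffer now: "TFFFFFFFMFF"
  byte 3: read out[5]='F', append. Buffer now: "TFFFFFFFMFFF"

Answer: FFF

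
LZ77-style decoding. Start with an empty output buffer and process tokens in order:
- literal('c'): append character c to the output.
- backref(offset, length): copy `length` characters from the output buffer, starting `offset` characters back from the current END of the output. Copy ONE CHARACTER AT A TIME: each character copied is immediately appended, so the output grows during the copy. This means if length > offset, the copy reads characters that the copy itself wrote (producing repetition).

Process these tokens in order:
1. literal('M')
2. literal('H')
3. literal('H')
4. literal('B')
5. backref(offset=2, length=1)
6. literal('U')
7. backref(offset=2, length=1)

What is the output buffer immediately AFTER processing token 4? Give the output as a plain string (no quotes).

Token 1: literal('M'). Output: "M"
Token 2: literal('H'). Output: "MH"
Token 3: literal('H'). Output: "MHH"
Token 4: literal('B'). Output: "MHHB"

Answer: MHHB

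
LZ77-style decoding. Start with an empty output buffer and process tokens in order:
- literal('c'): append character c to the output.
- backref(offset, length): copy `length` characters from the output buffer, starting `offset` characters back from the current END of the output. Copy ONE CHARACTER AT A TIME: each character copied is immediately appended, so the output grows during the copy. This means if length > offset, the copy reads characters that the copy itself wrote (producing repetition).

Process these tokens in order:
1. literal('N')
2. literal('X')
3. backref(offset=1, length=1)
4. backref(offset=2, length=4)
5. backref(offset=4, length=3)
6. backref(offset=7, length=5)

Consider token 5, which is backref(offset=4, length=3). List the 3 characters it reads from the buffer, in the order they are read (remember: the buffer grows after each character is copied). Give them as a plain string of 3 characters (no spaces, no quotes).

Answer: XXX

Derivation:
Token 1: literal('N'). Output: "N"
Token 2: literal('X'). Output: "NX"
Token 3: backref(off=1, len=1). Copied 'X' from pos 1. Output: "NXX"
Token 4: backref(off=2, len=4) (overlapping!). Copied 'XXXX' from pos 1. Output: "NXXXXXX"
Token 5: backref(off=4, len=3). Buffer before: "NXXXXXX" (len 7)
  byte 1: read out[3]='X', append. Buffer now: "NXXXXXXX"
  byte 2: read out[4]='X', append. Buffer now: "NXXXXXXXX"
  byte 3: read out[5]='X', append. Buffer now: "NXXXXXXXXX"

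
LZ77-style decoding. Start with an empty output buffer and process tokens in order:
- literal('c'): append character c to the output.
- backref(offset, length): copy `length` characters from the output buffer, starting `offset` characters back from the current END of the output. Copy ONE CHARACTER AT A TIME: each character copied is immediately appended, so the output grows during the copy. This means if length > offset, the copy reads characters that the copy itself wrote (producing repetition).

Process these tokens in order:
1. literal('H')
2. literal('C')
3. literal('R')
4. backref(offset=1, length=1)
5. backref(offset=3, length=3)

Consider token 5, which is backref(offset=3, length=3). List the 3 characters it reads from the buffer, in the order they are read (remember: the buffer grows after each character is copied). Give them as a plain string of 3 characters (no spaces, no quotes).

Token 1: literal('H'). Output: "H"
Token 2: literal('C'). Output: "HC"
Token 3: literal('R'). Output: "HCR"
Token 4: backref(off=1, len=1). Copied 'R' from pos 2. Output: "HCRR"
Token 5: backref(off=3, len=3). Buffer before: "HCRR" (len 4)
  byte 1: read out[1]='C', append. Buffer now: "HCRRC"
  byte 2: read out[2]='R', append. Buffer now: "HCRRCR"
  byte 3: read out[3]='R', append. Buffer now: "HCRRCRR"

Answer: CRR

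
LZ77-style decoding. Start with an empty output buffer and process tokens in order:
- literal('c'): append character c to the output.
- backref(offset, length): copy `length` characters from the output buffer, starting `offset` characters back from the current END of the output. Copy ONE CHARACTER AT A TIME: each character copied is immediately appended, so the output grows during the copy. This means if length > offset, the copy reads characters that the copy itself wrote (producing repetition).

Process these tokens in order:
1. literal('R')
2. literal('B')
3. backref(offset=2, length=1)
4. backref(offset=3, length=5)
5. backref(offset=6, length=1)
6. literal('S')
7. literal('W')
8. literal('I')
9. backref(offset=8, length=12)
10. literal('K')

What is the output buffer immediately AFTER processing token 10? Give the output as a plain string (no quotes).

Answer: RBRRBRRBRSWIBRRBRSWIBRRBK

Derivation:
Token 1: literal('R'). Output: "R"
Token 2: literal('B'). Output: "RB"
Token 3: backref(off=2, len=1). Copied 'R' from pos 0. Output: "RBR"
Token 4: backref(off=3, len=5) (overlapping!). Copied 'RBRRB' from pos 0. Output: "RBRRBRRB"
Token 5: backref(off=6, len=1). Copied 'R' from pos 2. Output: "RBRRBRRBR"
Token 6: literal('S'). Output: "RBRRBRRBRS"
Token 7: literal('W'). Output: "RBRRBRRBRSW"
Token 8: literal('I'). Output: "RBRRBRRBRSWI"
Token 9: backref(off=8, len=12) (overlapping!). Copied 'BRRBRSWIBRRB' from pos 4. Output: "RBRRBRRBRSWIBRRBRSWIBRRB"
Token 10: literal('K'). Output: "RBRRBRRBRSWIBRRBRSWIBRRBK"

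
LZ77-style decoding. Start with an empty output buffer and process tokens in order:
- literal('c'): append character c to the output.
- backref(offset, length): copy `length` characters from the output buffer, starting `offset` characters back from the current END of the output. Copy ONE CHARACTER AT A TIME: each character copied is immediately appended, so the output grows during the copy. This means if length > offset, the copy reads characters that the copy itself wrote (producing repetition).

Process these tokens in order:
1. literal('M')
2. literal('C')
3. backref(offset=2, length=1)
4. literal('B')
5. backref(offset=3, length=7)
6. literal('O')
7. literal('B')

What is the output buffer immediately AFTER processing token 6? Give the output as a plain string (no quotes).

Token 1: literal('M'). Output: "M"
Token 2: literal('C'). Output: "MC"
Token 3: backref(off=2, len=1). Copied 'M' from pos 0. Output: "MCM"
Token 4: literal('B'). Output: "MCMB"
Token 5: backref(off=3, len=7) (overlapping!). Copied 'CMBCMBC' from pos 1. Output: "MCMBCMBCMBC"
Token 6: literal('O'). Output: "MCMBCMBCMBCO"

Answer: MCMBCMBCMBCO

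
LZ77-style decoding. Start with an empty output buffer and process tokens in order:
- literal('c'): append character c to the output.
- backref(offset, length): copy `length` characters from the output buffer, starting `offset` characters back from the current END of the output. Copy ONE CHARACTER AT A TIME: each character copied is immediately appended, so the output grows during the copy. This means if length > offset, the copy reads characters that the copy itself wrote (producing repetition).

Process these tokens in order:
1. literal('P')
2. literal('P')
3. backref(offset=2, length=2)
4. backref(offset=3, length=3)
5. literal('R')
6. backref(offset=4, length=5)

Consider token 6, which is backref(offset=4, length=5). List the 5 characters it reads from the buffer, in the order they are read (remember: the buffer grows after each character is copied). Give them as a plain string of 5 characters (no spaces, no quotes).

Token 1: literal('P'). Output: "P"
Token 2: literal('P'). Output: "PP"
Token 3: backref(off=2, len=2). Copied 'PP' from pos 0. Output: "PPPP"
Token 4: backref(off=3, len=3). Copied 'PPP' from pos 1. Output: "PPPPPPP"
Token 5: literal('R'). Output: "PPPPPPPR"
Token 6: backref(off=4, len=5). Buffer before: "PPPPPPPR" (len 8)
  byte 1: read out[4]='P', append. Buffer now: "PPPPPPPRP"
  byte 2: read out[5]='P', append. Buffer now: "PPPPPPPRPP"
  byte 3: read out[6]='P', append. Buffer now: "PPPPPPPRPPP"
  byte 4: read out[7]='R', append. Buffer now: "PPPPPPPRPPPR"
  byte 5: read out[8]='P', append. Buffer now: "PPPPPPPRPPPRP"

Answer: PPPRP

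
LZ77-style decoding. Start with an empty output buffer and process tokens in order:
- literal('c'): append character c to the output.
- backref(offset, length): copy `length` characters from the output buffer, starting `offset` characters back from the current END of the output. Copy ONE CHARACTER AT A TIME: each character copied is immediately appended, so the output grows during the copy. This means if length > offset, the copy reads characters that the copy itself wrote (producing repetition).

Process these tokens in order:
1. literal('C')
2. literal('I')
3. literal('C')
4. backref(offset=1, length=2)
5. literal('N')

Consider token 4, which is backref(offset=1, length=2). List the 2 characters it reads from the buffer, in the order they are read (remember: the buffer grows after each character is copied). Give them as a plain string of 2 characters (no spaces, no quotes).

Answer: CC

Derivation:
Token 1: literal('C'). Output: "C"
Token 2: literal('I'). Output: "CI"
Token 3: literal('C'). Output: "CIC"
Token 4: backref(off=1, len=2). Buffer before: "CIC" (len 3)
  byte 1: read out[2]='C', append. Buffer now: "CICC"
  byte 2: read out[3]='C', append. Buffer now: "CICCC"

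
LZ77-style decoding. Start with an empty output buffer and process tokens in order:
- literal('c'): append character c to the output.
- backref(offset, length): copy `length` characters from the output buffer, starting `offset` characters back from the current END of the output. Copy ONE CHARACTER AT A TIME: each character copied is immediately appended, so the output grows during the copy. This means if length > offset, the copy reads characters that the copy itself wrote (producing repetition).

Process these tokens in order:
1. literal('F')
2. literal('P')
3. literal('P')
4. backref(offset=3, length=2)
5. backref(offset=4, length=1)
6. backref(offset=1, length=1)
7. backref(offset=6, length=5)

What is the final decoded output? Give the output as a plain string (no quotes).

Token 1: literal('F'). Output: "F"
Token 2: literal('P'). Output: "FP"
Token 3: literal('P'). Output: "FPP"
Token 4: backref(off=3, len=2). Copied 'FP' from pos 0. Output: "FPPFP"
Token 5: backref(off=4, len=1). Copied 'P' from pos 1. Output: "FPPFPP"
Token 6: backref(off=1, len=1). Copied 'P' from pos 5. Output: "FPPFPPP"
Token 7: backref(off=6, len=5). Copied 'PPFPP' from pos 1. Output: "FPPFPPPPPFPP"

Answer: FPPFPPPPPFPP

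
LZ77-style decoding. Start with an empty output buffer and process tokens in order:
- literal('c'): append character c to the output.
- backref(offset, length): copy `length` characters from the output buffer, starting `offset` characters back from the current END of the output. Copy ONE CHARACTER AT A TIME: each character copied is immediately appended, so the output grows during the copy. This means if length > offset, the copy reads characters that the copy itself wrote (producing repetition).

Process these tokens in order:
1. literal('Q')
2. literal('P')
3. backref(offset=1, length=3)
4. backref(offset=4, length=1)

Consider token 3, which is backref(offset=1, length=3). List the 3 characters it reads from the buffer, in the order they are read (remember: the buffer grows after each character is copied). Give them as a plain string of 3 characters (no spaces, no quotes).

Token 1: literal('Q'). Output: "Q"
Token 2: literal('P'). Output: "QP"
Token 3: backref(off=1, len=3). Buffer before: "QP" (len 2)
  byte 1: read out[1]='P', append. Buffer now: "QPP"
  byte 2: read out[2]='P', append. Buffer now: "QPPP"
  byte 3: read out[3]='P', append. Buffer now: "QPPPP"

Answer: PPP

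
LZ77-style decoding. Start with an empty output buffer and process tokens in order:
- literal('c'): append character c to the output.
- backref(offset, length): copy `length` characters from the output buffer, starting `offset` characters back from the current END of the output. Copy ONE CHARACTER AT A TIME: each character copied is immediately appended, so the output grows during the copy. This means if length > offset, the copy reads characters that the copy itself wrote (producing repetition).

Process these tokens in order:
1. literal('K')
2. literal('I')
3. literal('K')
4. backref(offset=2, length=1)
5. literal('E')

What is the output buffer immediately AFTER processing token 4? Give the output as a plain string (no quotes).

Answer: KIKI

Derivation:
Token 1: literal('K'). Output: "K"
Token 2: literal('I'). Output: "KI"
Token 3: literal('K'). Output: "KIK"
Token 4: backref(off=2, len=1). Copied 'I' from pos 1. Output: "KIKI"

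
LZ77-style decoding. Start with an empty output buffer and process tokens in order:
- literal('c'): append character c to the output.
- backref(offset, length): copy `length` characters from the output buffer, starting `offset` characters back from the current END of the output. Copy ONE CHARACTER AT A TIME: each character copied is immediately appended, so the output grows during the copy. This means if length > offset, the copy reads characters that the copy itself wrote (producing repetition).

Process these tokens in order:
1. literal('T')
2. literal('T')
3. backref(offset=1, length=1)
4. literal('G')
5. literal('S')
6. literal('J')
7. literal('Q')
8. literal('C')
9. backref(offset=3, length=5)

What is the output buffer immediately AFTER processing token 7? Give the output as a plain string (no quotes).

Answer: TTTGSJQ

Derivation:
Token 1: literal('T'). Output: "T"
Token 2: literal('T'). Output: "TT"
Token 3: backref(off=1, len=1). Copied 'T' from pos 1. Output: "TTT"
Token 4: literal('G'). Output: "TTTG"
Token 5: literal('S'). Output: "TTTGS"
Token 6: literal('J'). Output: "TTTGSJ"
Token 7: literal('Q'). Output: "TTTGSJQ"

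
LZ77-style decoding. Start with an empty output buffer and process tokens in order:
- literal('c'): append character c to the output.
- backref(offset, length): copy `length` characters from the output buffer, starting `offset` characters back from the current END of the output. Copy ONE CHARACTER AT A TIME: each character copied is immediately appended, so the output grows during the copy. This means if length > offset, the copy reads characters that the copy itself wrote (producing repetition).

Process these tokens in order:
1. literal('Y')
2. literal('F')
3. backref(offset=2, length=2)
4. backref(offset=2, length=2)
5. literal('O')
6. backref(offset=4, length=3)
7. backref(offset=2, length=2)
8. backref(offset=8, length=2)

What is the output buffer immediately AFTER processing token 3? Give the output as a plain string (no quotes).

Token 1: literal('Y'). Output: "Y"
Token 2: literal('F'). Output: "YF"
Token 3: backref(off=2, len=2). Copied 'YF' from pos 0. Output: "YFYF"

Answer: YFYF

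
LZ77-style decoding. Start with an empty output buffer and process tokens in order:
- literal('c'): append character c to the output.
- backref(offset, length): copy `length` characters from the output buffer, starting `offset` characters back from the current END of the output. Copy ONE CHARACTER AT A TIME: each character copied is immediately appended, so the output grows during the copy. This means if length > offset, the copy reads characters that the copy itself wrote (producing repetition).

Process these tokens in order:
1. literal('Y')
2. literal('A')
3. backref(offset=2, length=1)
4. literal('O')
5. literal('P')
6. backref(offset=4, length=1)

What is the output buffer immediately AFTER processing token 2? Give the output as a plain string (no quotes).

Answer: YA

Derivation:
Token 1: literal('Y'). Output: "Y"
Token 2: literal('A'). Output: "YA"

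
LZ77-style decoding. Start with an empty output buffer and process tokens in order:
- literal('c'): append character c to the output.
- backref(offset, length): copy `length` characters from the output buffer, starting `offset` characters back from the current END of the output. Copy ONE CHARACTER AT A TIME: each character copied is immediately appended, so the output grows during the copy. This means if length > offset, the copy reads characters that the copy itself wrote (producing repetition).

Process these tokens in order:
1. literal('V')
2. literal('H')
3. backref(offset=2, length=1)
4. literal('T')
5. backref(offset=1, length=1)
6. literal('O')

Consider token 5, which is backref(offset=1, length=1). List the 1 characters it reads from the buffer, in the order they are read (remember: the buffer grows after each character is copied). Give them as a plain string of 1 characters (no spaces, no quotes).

Answer: T

Derivation:
Token 1: literal('V'). Output: "V"
Token 2: literal('H'). Output: "VH"
Token 3: backref(off=2, len=1). Copied 'V' from pos 0. Output: "VHV"
Token 4: literal('T'). Output: "VHVT"
Token 5: backref(off=1, len=1). Buffer before: "VHVT" (len 4)
  byte 1: read out[3]='T', append. Buffer now: "VHVTT"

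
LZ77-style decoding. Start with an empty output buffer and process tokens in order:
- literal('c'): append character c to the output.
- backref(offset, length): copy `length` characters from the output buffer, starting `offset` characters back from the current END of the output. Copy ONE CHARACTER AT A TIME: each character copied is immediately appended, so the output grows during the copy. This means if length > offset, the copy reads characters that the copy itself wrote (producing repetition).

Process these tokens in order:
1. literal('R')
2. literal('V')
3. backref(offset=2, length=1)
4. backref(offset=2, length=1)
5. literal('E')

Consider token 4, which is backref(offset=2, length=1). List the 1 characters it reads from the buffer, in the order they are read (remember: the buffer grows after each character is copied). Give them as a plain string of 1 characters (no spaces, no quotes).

Token 1: literal('R'). Output: "R"
Token 2: literal('V'). Output: "RV"
Token 3: backref(off=2, len=1). Copied 'R' from pos 0. Output: "RVR"
Token 4: backref(off=2, len=1). Buffer before: "RVR" (len 3)
  byte 1: read out[1]='V', append. Buffer now: "RVRV"

Answer: V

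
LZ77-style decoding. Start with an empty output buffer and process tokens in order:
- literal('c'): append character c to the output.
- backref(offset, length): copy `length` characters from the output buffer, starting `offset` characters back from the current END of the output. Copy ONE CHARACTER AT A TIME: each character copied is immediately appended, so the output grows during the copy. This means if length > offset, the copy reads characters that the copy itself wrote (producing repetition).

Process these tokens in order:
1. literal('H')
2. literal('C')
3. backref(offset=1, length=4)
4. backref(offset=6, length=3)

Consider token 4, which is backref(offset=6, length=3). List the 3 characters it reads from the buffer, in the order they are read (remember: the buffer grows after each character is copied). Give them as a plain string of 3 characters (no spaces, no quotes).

Answer: HCC

Derivation:
Token 1: literal('H'). Output: "H"
Token 2: literal('C'). Output: "HC"
Token 3: backref(off=1, len=4) (overlapping!). Copied 'CCCC' from pos 1. Output: "HCCCCC"
Token 4: backref(off=6, len=3). Buffer before: "HCCCCC" (len 6)
  byte 1: read out[0]='H', append. Buffer now: "HCCCCCH"
  byte 2: read out[1]='C', append. Buffer now: "HCCCCCHC"
  byte 3: read out[2]='C', append. Buffer now: "HCCCCCHCC"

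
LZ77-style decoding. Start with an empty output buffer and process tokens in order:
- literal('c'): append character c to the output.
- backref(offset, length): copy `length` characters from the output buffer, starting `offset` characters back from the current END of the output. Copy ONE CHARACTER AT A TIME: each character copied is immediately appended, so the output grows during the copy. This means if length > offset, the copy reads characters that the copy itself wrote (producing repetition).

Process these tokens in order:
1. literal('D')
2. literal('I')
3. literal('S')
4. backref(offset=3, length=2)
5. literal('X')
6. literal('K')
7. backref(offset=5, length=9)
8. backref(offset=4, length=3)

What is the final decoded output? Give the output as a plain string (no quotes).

Token 1: literal('D'). Output: "D"
Token 2: literal('I'). Output: "DI"
Token 3: literal('S'). Output: "DIS"
Token 4: backref(off=3, len=2). Copied 'DI' from pos 0. Output: "DISDI"
Token 5: literal('X'). Output: "DISDIX"
Token 6: literal('K'). Output: "DISDIXK"
Token 7: backref(off=5, len=9) (overlapping!). Copied 'SDIXKSDIX' from pos 2. Output: "DISDIXKSDIXKSDIX"
Token 8: backref(off=4, len=3). Copied 'SDI' from pos 12. Output: "DISDIXKSDIXKSDIXSDI"

Answer: DISDIXKSDIXKSDIXSDI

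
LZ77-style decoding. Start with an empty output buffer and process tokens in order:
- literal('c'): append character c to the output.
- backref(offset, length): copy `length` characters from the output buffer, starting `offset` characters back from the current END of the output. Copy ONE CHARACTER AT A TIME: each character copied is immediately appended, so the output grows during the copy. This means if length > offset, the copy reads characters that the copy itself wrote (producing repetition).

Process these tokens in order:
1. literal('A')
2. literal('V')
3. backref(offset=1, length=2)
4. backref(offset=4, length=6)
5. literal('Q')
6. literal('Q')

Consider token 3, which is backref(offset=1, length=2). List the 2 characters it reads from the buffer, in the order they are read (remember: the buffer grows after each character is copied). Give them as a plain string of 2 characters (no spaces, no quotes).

Answer: VV

Derivation:
Token 1: literal('A'). Output: "A"
Token 2: literal('V'). Output: "AV"
Token 3: backref(off=1, len=2). Buffer before: "AV" (len 2)
  byte 1: read out[1]='V', append. Buffer now: "AVV"
  byte 2: read out[2]='V', append. Buffer now: "AVVV"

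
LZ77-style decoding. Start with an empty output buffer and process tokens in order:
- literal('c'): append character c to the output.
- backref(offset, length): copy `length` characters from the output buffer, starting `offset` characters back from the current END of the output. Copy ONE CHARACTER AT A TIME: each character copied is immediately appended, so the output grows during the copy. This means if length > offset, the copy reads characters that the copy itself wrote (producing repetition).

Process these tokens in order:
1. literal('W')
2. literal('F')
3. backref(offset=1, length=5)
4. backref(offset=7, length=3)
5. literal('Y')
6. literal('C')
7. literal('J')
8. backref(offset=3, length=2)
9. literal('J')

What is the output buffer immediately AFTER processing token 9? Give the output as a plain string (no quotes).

Token 1: literal('W'). Output: "W"
Token 2: literal('F'). Output: "WF"
Token 3: backref(off=1, len=5) (overlapping!). Copied 'FFFFF' from pos 1. Output: "WFFFFFF"
Token 4: backref(off=7, len=3). Copied 'WFF' from pos 0. Output: "WFFFFFFWFF"
Token 5: literal('Y'). Output: "WFFFFFFWFFY"
Token 6: literal('C'). Output: "WFFFFFFWFFYC"
Token 7: literal('J'). Output: "WFFFFFFWFFYCJ"
Token 8: backref(off=3, len=2). Copied 'YC' from pos 10. Output: "WFFFFFFWFFYCJYC"
Token 9: literal('J'). Output: "WFFFFFFWFFYCJYCJ"

Answer: WFFFFFFWFFYCJYCJ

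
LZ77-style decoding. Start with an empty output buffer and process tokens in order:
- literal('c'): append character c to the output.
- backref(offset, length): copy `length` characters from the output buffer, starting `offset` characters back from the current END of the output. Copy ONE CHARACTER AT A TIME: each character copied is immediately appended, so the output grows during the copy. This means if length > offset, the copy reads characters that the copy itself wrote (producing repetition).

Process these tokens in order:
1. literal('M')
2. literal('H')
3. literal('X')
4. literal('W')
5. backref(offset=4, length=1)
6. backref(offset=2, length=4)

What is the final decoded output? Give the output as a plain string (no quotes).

Token 1: literal('M'). Output: "M"
Token 2: literal('H'). Output: "MH"
Token 3: literal('X'). Output: "MHX"
Token 4: literal('W'). Output: "MHXW"
Token 5: backref(off=4, len=1). Copied 'M' from pos 0. Output: "MHXWM"
Token 6: backref(off=2, len=4) (overlapping!). Copied 'WMWM' from pos 3. Output: "MHXWMWMWM"

Answer: MHXWMWMWM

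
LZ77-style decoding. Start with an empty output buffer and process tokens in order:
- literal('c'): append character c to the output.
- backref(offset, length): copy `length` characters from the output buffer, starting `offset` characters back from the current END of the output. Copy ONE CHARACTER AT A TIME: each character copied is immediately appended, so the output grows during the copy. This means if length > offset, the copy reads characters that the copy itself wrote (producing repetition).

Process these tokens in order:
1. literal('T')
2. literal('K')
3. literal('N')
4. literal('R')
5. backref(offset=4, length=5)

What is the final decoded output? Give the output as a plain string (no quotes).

Answer: TKNRTKNRT

Derivation:
Token 1: literal('T'). Output: "T"
Token 2: literal('K'). Output: "TK"
Token 3: literal('N'). Output: "TKN"
Token 4: literal('R'). Output: "TKNR"
Token 5: backref(off=4, len=5) (overlapping!). Copied 'TKNRT' from pos 0. Output: "TKNRTKNRT"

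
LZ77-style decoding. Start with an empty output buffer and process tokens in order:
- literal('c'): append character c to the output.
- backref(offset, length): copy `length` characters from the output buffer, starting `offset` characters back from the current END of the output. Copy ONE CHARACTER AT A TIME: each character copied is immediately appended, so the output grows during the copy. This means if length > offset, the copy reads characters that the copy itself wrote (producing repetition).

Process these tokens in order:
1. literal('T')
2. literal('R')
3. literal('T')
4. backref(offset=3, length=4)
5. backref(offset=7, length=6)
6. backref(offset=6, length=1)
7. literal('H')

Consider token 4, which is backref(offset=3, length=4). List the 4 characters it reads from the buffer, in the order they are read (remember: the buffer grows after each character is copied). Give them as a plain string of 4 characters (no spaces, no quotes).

Answer: TRTT

Derivation:
Token 1: literal('T'). Output: "T"
Token 2: literal('R'). Output: "TR"
Token 3: literal('T'). Output: "TRT"
Token 4: backref(off=3, len=4). Buffer before: "TRT" (len 3)
  byte 1: read out[0]='T', append. Buffer now: "TRTT"
  byte 2: read out[1]='R', append. Buffer now: "TRTTR"
  byte 3: read out[2]='T', append. Buffer now: "TRTTRT"
  byte 4: read out[3]='T', append. Buffer now: "TRTTRTT"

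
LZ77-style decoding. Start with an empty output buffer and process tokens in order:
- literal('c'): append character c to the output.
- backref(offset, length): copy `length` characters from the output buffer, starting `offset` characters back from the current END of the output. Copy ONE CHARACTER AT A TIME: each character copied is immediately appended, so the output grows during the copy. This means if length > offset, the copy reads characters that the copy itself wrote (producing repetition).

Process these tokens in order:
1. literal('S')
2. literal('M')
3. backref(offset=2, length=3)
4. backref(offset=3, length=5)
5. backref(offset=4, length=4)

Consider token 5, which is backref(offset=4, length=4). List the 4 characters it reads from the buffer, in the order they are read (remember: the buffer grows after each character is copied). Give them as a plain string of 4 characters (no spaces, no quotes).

Answer: MSSM

Derivation:
Token 1: literal('S'). Output: "S"
Token 2: literal('M'). Output: "SM"
Token 3: backref(off=2, len=3) (overlapping!). Copied 'SMS' from pos 0. Output: "SMSMS"
Token 4: backref(off=3, len=5) (overlapping!). Copied 'SMSSM' from pos 2. Output: "SMSMSSMSSM"
Token 5: backref(off=4, len=4). Buffer before: "SMSMSSMSSM" (len 10)
  byte 1: read out[6]='M', append. Buffer now: "SMSMSSMSSMM"
  byte 2: read out[7]='S', append. Buffer now: "SMSMSSMSSMMS"
  byte 3: read out[8]='S', append. Buffer now: "SMSMSSMSSMMSS"
  byte 4: read out[9]='M', append. Buffer now: "SMSMSSMSSMMSSM"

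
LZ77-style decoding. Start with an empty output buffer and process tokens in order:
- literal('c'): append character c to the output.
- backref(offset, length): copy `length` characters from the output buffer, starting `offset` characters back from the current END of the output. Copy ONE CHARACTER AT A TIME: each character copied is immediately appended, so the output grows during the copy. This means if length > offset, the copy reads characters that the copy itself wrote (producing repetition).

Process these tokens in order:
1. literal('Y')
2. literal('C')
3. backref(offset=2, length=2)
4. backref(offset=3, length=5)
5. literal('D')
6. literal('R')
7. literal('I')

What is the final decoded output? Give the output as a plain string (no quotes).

Answer: YCYCCYCCYDRI

Derivation:
Token 1: literal('Y'). Output: "Y"
Token 2: literal('C'). Output: "YC"
Token 3: backref(off=2, len=2). Copied 'YC' from pos 0. Output: "YCYC"
Token 4: backref(off=3, len=5) (overlapping!). Copied 'CYCCY' from pos 1. Output: "YCYCCYCCY"
Token 5: literal('D'). Output: "YCYCCYCCYD"
Token 6: literal('R'). Output: "YCYCCYCCYDR"
Token 7: literal('I'). Output: "YCYCCYCCYDRI"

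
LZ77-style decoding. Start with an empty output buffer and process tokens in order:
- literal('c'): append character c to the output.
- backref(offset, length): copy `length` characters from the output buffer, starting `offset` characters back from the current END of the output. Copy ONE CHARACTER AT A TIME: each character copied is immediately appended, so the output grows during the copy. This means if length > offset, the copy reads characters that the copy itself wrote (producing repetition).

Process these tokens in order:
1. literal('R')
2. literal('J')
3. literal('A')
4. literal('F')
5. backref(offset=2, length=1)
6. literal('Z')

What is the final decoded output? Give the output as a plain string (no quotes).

Token 1: literal('R'). Output: "R"
Token 2: literal('J'). Output: "RJ"
Token 3: literal('A'). Output: "RJA"
Token 4: literal('F'). Output: "RJAF"
Token 5: backref(off=2, len=1). Copied 'A' from pos 2. Output: "RJAFA"
Token 6: literal('Z'). Output: "RJAFAZ"

Answer: RJAFAZ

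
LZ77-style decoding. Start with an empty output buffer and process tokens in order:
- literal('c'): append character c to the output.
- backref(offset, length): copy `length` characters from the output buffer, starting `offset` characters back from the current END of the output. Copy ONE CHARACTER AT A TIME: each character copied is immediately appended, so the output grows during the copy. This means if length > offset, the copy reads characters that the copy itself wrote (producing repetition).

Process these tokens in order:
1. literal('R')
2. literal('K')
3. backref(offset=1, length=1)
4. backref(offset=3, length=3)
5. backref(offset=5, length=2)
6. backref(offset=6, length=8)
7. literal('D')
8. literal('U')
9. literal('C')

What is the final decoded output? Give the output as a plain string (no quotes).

Token 1: literal('R'). Output: "R"
Token 2: literal('K'). Output: "RK"
Token 3: backref(off=1, len=1). Copied 'K' from pos 1. Output: "RKK"
Token 4: backref(off=3, len=3). Copied 'RKK' from pos 0. Output: "RKKRKK"
Token 5: backref(off=5, len=2). Copied 'KK' from pos 1. Output: "RKKRKKKK"
Token 6: backref(off=6, len=8) (overlapping!). Copied 'KRKKKKKR' from pos 2. Output: "RKKRKKKKKRKKKKKR"
Token 7: literal('D'). Output: "RKKRKKKKKRKKKKKRD"
Token 8: literal('U'). Output: "RKKRKKKKKRKKKKKRDU"
Token 9: literal('C'). Output: "RKKRKKKKKRKKKKKRDUC"

Answer: RKKRKKKKKRKKKKKRDUC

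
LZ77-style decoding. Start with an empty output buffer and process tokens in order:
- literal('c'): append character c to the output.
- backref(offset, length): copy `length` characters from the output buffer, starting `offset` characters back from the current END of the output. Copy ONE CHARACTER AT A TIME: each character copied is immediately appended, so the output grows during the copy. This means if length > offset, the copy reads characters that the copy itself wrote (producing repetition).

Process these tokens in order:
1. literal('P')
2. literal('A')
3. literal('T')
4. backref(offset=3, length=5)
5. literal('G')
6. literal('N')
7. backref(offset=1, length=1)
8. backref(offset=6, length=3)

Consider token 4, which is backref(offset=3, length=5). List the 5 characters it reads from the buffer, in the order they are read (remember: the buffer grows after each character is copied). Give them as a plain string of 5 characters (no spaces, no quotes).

Token 1: literal('P'). Output: "P"
Token 2: literal('A'). Output: "PA"
Token 3: literal('T'). Output: "PAT"
Token 4: backref(off=3, len=5). Buffer before: "PAT" (len 3)
  byte 1: read out[0]='P', append. Buffer now: "PATP"
  byte 2: read out[1]='A', append. Buffer now: "PATPA"
  byte 3: read out[2]='T', append. Buffer now: "PATPAT"
  byte 4: read out[3]='P', append. Buffer now: "PATPATP"
  byte 5: read out[4]='A', append. Buffer now: "PATPATPA"

Answer: PATPA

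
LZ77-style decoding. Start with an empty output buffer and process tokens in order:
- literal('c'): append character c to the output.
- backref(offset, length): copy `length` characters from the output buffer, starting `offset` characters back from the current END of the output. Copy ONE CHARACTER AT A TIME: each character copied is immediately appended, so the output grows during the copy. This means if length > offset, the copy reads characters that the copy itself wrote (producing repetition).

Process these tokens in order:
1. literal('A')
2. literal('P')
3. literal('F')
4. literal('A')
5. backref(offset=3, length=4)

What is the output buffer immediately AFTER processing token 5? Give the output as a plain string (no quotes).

Answer: APFAPFAP

Derivation:
Token 1: literal('A'). Output: "A"
Token 2: literal('P'). Output: "AP"
Token 3: literal('F'). Output: "APF"
Token 4: literal('A'). Output: "APFA"
Token 5: backref(off=3, len=4) (overlapping!). Copied 'PFAP' from pos 1. Output: "APFAPFAP"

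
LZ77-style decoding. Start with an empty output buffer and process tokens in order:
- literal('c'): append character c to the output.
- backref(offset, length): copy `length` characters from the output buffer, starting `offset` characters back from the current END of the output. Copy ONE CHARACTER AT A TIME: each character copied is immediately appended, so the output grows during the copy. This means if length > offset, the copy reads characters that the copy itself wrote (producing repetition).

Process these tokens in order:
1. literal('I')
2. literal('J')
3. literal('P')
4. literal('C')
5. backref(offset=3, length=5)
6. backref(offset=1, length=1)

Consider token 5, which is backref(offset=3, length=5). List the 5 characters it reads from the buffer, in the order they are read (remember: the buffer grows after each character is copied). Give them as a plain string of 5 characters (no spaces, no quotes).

Token 1: literal('I'). Output: "I"
Token 2: literal('J'). Output: "IJ"
Token 3: literal('P'). Output: "IJP"
Token 4: literal('C'). Output: "IJPC"
Token 5: backref(off=3, len=5). Buffer before: "IJPC" (len 4)
  byte 1: read out[1]='J', append. Buffer now: "IJPCJ"
  byte 2: read out[2]='P', append. Buffer now: "IJPCJP"
  byte 3: read out[3]='C', append. Buffer now: "IJPCJPC"
  byte 4: read out[4]='J', append. Buffer now: "IJPCJPCJ"
  byte 5: read out[5]='P', append. Buffer now: "IJPCJPCJP"

Answer: JPCJP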